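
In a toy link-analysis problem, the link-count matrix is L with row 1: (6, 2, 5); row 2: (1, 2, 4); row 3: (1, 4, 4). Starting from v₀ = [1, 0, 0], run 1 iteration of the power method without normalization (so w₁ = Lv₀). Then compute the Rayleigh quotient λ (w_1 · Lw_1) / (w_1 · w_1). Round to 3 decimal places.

7.474

w1 = Lv₀ = (6, 1, 1)
Lw1 = (43, 12, 14)
w1·Lw1 = 6·43 + 1·12 + 1·14 = 284; w1·w1 = 6·6 + 1·1 + 1·1 = 38
λ ≈ 284/38 = 7.474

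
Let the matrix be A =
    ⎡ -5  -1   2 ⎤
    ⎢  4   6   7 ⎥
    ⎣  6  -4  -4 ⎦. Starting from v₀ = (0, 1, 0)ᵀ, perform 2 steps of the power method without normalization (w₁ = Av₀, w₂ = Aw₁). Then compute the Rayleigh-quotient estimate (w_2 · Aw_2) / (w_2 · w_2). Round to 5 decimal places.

w1 = Av₀ = ((-5)·0 + (-1)·1 + 2·0; 4·0 + 6·1 + 7·0; 6·0 + (-4)·1 + (-4)·0) = (-1, 6, -4)
w2 = Aw1 = ((-5)·(-1) + (-1)·6 + 2·(-4); 4·(-1) + 6·6 + 7·(-4); 6·(-1) + (-4)·6 + (-4)·(-4)) = (-9, 4, -14)
Aw2 = (13, -110, -14)
w2·Aw2 = (-9)·13 + 4·(-110) + (-14)·(-14) = -361; w2·w2 = (-9)·(-9) + 4·4 + (-14)·(-14) = 293
λ ≈ -361/293 = -1.23208

λ ≈ -1.23208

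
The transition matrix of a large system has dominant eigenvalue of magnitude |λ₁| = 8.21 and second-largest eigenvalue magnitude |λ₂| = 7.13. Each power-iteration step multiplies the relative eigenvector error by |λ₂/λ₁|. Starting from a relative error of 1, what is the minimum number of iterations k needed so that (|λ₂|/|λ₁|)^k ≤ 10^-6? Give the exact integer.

|λ₂/λ₁| = 7.13/8.21 = 0.86845
Need k ≥ ln(10^-6) / ln(0.86845) = -13.8155 / -0.1410 ≈ 97.953
Smallest integer k satisfying the bound: 98

98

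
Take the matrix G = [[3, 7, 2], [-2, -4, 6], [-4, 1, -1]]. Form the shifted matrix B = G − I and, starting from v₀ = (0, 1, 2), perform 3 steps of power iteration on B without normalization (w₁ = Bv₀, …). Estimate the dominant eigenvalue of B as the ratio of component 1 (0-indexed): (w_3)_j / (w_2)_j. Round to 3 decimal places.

-0.787

B = G − I has rows (2, 7, 2); (-2, -5, 6); (-4, 1, -2)
w1 = Bv₀ = (11, 7, -3)
w2 = Bw1 = (65, -75, -31)
w3 = Bw2 = (-457, 59, -273)
Ratio: 59/-75 = -0.787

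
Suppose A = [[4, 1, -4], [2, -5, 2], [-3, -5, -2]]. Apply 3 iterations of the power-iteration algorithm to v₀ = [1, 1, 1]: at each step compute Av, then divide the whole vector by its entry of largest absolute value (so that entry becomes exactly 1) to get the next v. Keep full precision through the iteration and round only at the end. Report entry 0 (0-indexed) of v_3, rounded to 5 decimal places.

0.36410

Av0 = (1.000000, -1.000000, -10.000000); divide by -10.000000 → v1 = (-0.100000, 0.100000, 1.000000)
Av1 = (-4.300000, 1.300000, -2.200000); divide by -4.300000 → v2 = (1.000000, -0.302326, 0.511628)
Av2 = (1.651163, 4.534884, -2.511628); divide by 4.534884 → v3 = (0.364103, 1.000000, -0.553846)
Requested entry of v3: 71/195 = 0.36410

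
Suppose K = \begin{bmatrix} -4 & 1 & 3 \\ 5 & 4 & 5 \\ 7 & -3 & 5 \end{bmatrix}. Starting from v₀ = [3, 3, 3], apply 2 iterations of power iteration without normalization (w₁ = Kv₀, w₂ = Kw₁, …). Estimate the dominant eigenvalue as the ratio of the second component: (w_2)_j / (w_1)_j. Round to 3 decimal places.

7.214

w1 = Kv₀ = (0, 42, 27)
w2 = Kw1 = (123, 303, 9)
Ratio at component: 303 / 42 = 7.214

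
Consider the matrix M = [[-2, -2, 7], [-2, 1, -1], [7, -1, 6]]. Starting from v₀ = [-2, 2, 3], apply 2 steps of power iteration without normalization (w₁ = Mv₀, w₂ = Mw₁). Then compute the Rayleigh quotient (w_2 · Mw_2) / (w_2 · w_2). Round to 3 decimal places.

2.883

w1 = Mv₀ = (21, 3, 2)
w2 = Mw1 = (-34, -41, 156)
Mw2 = (1242, -129, 739)
w2·Mw2 = (-34)·1242 + (-41)·(-129) + 156·739 = 78345; w2·w2 = (-34)·(-34) + (-41)·(-41) + 156·156 = 27173
λ ≈ 78345/27173 = 2.883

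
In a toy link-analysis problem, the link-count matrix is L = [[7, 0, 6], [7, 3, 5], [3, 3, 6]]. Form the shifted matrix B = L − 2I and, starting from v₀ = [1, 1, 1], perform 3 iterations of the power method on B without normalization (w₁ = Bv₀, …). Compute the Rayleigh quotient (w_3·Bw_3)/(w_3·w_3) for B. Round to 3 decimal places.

10.825

B = L − 2I has rows (5, 0, 6); (7, 1, 5); (3, 3, 4)
w1 = Bv₀ = (5·1 + 0·1 + 6·1; 7·1 + 1·1 + 5·1; 3·1 + 3·1 + 4·1) = (11, 13, 10)
w2 = Bw1 = (5·11 + 0·13 + 6·10; 7·11 + 1·13 + 5·10; 3·11 + 3·13 + 4·10) = (115, 140, 112)
w3 = Bw2 = (1247, 1505, 1213)
Bw3 = (13513, 16299, 13108)
w3·Bw3 = 57280710; w3·w3 = 5291403; μ ≈ 57280710/5291403 = 10.825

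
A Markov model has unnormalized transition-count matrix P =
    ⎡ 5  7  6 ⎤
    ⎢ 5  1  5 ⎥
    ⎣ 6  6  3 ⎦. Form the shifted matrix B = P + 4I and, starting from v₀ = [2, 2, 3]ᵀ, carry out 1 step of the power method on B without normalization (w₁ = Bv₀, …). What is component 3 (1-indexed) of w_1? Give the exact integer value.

B = P + 4I has rows (9, 7, 6); (5, 5, 5); (6, 6, 7)
w1 = Bv₀ = (9·2 + 7·2 + 6·3; 5·2 + 5·2 + 5·3; 6·2 + 6·2 + 7·3) = (50, 35, 45)
Requested component of w1: 45

45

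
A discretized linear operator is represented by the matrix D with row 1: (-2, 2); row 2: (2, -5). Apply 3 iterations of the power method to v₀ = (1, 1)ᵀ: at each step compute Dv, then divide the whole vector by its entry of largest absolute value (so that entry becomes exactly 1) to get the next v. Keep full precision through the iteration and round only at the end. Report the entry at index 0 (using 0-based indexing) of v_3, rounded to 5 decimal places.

-0.48276

Dv0 = (0.000000, -3.000000); divide by -3.000000 → v1 = (0.000000, 1.000000)
Dv1 = (2.000000, -5.000000); divide by -5.000000 → v2 = (-0.400000, 1.000000)
Dv2 = (2.800000, -5.800000); divide by -5.800000 → v3 = (-0.482759, 1.000000)
Requested entry of v3: 42/-87 = -0.48276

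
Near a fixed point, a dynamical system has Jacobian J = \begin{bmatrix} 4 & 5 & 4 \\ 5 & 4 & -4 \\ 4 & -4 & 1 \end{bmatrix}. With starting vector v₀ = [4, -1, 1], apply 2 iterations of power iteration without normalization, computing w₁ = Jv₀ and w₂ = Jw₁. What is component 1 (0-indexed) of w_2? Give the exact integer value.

39

w1 = Jv₀ = (4·4 + 5·(-1) + 4·1; 5·4 + 4·(-1) + (-4)·1; 4·4 + (-4)·(-1) + 1·1) = (15, 12, 21)
w2 = Jw1 = (4·15 + 5·12 + 4·21; 5·15 + 4·12 + (-4)·21; 4·15 + (-4)·12 + 1·21) = (204, 39, 33)
The requested component of w2 is 39.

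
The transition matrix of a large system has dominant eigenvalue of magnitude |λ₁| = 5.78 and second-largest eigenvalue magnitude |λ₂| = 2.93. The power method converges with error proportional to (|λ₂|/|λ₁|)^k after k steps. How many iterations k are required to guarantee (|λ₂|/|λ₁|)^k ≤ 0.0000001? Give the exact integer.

|λ₂/λ₁| = 2.93/5.78 = 0.50692
Need k ≥ ln(0.0000001) / ln(0.50692) = -16.1181 / -0.6794 ≈ 23.724
Smallest integer k satisfying the bound: 24

24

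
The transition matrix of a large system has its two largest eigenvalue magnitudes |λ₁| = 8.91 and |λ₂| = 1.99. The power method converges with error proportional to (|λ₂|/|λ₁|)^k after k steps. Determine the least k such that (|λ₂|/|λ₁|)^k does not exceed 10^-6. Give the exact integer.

|λ₂/λ₁| = 1.99/8.91 = 0.22334
Need k ≥ ln(10^-6) / ln(0.22334) = -13.8155 / -1.4990 ≈ 9.216
Smallest integer k satisfying the bound: 10

10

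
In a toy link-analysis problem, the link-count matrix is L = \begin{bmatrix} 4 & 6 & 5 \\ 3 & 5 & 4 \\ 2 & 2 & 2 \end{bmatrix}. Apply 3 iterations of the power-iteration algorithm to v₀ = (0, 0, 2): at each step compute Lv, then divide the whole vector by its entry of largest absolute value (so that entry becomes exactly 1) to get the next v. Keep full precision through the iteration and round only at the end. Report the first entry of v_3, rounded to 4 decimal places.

Lv0 = (10.00000, 8.00000, 4.00000); divide by 10.00000 → v1 = (1.00000, 0.80000, 0.40000)
Lv1 = (10.80000, 8.60000, 4.40000); divide by 10.80000 → v2 = (1.00000, 0.79630, 0.40741)
Lv2 = (10.81481, 8.61111, 4.40741); divide by 10.81481 → v3 = (1.00000, 0.79623, 0.40753)
Requested entry of v3: 1168/1168 = 1.0000

1.0000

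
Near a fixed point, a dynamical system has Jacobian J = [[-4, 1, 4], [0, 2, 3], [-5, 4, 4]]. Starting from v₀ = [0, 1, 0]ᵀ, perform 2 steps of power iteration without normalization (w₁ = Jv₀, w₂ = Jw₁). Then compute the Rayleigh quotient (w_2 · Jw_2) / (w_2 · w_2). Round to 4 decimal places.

4.0074

w1 = Jv₀ = ((-4)·0 + 1·1 + 4·0; 0·0 + 2·1 + 3·0; (-5)·0 + 4·1 + 4·0) = (1, 2, 4)
w2 = Jw1 = ((-4)·1 + 1·2 + 4·4; 0·1 + 2·2 + 3·4; (-5)·1 + 4·2 + 4·4) = (14, 16, 19)
Jw2 = (36, 89, 70)
w2·Jw2 = 14·36 + 16·89 + 19·70 = 3258; w2·w2 = 14·14 + 16·16 + 19·19 = 813
λ ≈ 3258/813 = 4.0074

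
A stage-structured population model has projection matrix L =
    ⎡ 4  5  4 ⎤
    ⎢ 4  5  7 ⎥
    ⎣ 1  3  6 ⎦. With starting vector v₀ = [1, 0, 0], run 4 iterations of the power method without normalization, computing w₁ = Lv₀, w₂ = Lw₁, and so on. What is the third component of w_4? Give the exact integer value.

w1 = Lv₀ = (4·1 + 5·0 + 4·0; 4·1 + 5·0 + 7·0; 1·1 + 3·0 + 6·0) = (4, 4, 1)
w2 = Lw1 = (4·4 + 5·4 + 4·1; 4·4 + 5·4 + 7·1; 1·4 + 3·4 + 6·1) = (40, 43, 22)
w3 = Lw2 = (463, 529, 301)
w4 = Lw3 = (5701, 6604, 3856)
The requested component of w4 is 3856.

3856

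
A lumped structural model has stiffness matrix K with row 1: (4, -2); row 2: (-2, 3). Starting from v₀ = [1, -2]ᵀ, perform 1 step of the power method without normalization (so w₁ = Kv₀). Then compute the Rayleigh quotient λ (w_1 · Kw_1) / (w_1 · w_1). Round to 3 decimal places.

w1 = Kv₀ = (4·1 + (-2)·(-2); (-2)·1 + 3·(-2)) = (8, -8)
Kw1 = (48, -40)
w1·Kw1 = 8·48 + (-8)·(-40) = 704; w1·w1 = 8·8 + (-8)·(-8) = 128
λ ≈ 704/128 = 5.500

λ ≈ 5.500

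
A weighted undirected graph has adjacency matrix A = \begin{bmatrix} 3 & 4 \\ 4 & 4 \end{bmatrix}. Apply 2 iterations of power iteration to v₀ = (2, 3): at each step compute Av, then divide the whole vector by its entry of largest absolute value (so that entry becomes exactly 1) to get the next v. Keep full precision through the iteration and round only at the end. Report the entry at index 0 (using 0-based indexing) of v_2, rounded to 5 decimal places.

Av0 = (18.000000, 20.000000); divide by 20.000000 → v1 = (0.900000, 1.000000)
Av1 = (6.700000, 7.600000); divide by 7.600000 → v2 = (0.881579, 1.000000)
Requested entry of v2: 134/152 = 0.88158

0.88158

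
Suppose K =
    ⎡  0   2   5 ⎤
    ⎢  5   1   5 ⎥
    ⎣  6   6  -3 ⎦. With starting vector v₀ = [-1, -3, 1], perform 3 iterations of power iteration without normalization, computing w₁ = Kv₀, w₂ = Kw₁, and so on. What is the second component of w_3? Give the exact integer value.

-563

w1 = Kv₀ = (0·(-1) + 2·(-3) + 5·1; 5·(-1) + 1·(-3) + 5·1; 6·(-1) + 6·(-3) + (-3)·1) = (-1, -3, -27)
w2 = Kw1 = (0·(-1) + 2·(-3) + 5·(-27); 5·(-1) + 1·(-3) + 5·(-27); 6·(-1) + 6·(-3) + (-3)·(-27)) = (-141, -143, 57)
w3 = Kw2 = (-1, -563, -1875)
The requested component of w3 is -563.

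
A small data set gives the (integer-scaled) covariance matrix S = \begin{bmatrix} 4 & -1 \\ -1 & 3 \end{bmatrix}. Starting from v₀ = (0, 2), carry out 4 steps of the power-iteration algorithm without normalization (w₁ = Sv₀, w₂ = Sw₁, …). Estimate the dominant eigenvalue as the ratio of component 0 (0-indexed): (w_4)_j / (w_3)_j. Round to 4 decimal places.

w1 = Sv₀ = (4·0 + (-1)·2; (-1)·0 + 3·2) = (-2, 6)
w2 = Sw1 = (4·(-2) + (-1)·6; (-1)·(-2) + 3·6) = (-14, 20)
w3 = Sw2 = (-76, 74)
w4 = Sw3 = (-378, 298)
Ratio at component: -378 / -76 = 4.9737

4.9737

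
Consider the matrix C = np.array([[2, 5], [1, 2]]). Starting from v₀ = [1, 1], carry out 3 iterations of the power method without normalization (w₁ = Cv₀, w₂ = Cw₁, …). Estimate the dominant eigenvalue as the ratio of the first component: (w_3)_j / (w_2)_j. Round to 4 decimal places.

w1 = Cv₀ = (2·1 + 5·1; 1·1 + 2·1) = (7, 3)
w2 = Cw1 = (2·7 + 5·3; 1·7 + 2·3) = (29, 13)
w3 = Cw2 = (123, 55)
Ratio at component: 123 / 29 = 4.2414

4.2414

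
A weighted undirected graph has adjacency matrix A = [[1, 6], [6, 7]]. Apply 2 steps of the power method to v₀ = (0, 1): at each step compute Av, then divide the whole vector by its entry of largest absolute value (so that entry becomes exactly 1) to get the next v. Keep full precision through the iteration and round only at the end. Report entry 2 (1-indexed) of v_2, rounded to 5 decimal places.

Av0 = (6.000000, 7.000000); divide by 7.000000 → v1 = (0.857143, 1.000000)
Av1 = (6.857143, 12.142857); divide by 12.142857 → v2 = (0.564706, 1.000000)
Requested entry of v2: 85/85 = 1.00000

1.00000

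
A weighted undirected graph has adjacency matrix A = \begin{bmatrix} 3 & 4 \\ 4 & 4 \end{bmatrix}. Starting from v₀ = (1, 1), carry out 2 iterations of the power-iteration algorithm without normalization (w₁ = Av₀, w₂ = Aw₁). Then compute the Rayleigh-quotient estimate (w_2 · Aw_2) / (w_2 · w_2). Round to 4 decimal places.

w1 = Av₀ = (7, 8)
w2 = Aw1 = (53, 60)
Aw2 = (399, 452)
w2·Aw2 = 53·399 + 60·452 = 48267; w2·w2 = 53·53 + 60·60 = 6409
λ ≈ 48267/6409 = 7.5311

7.5311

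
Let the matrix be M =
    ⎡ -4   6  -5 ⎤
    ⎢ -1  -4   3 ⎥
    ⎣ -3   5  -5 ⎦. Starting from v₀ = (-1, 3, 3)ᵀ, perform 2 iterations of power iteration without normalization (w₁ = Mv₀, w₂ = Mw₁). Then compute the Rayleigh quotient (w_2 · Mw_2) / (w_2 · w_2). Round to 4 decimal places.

w1 = Mv₀ = ((-4)·(-1) + 6·3 + (-5)·3; (-1)·(-1) + (-4)·3 + 3·3; (-3)·(-1) + 5·3 + (-5)·3) = (7, -2, 3)
w2 = Mw1 = ((-4)·7 + 6·(-2) + (-5)·3; (-1)·7 + (-4)·(-2) + 3·3; (-3)·7 + 5·(-2) + (-5)·3) = (-55, 10, -46)
Mw2 = (510, -123, 445)
w2·Mw2 = (-55)·510 + 10·(-123) + (-46)·445 = -49750; w2·w2 = (-55)·(-55) + 10·10 + (-46)·(-46) = 5241
λ ≈ -49750/5241 = -9.4925

λ ≈ -9.4925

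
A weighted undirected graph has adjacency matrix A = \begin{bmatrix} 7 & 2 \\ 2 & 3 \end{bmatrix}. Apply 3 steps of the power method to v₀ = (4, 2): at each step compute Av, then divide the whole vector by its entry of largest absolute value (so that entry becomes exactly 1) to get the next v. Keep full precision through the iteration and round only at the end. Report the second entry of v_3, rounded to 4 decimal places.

Av0 = (32.00000, 14.00000); divide by 32.00000 → v1 = (1.00000, 0.43750)
Av1 = (7.87500, 3.31250); divide by 7.87500 → v2 = (1.00000, 0.42063)
Av2 = (7.84127, 3.26190); divide by 7.84127 → v3 = (1.00000, 0.41599)
Requested entry of v3: 822/1976 = 0.4160

0.4160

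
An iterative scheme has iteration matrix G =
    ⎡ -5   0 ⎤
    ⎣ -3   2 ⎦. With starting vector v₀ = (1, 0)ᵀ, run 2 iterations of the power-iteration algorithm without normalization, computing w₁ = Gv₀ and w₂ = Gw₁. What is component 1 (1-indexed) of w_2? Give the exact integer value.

25

w1 = Gv₀ = ((-5)·1 + 0·0; (-3)·1 + 2·0) = (-5, -3)
w2 = Gw1 = ((-5)·(-5) + 0·(-3); (-3)·(-5) + 2·(-3)) = (25, 9)
The requested component of w2 is 25.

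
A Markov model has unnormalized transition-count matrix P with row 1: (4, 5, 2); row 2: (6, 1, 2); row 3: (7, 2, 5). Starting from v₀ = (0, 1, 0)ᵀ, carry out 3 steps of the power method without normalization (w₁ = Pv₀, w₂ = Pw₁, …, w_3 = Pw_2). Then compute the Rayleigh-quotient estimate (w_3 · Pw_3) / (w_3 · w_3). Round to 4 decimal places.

11.3113

w1 = Pv₀ = (5, 1, 2)
w2 = Pw1 = (29, 35, 47)
w3 = Pw2 = (385, 303, 508)
Pw3 = (4071, 3629, 5841)
w3·Pw3 = 385·4071 + 303·3629 + 508·5841 = 5634150; w3·w3 = 385·385 + 303·303 + 508·508 = 498098
λ ≈ 5634150/498098 = 11.3113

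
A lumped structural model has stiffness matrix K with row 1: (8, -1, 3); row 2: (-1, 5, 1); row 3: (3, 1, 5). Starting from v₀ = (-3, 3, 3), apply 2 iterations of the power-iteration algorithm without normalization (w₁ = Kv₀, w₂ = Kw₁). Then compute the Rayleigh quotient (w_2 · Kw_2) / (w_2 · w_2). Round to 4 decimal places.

7.3707

w1 = Kv₀ = (-18, 21, 9)
w2 = Kw1 = (-138, 132, 12)
Kw2 = (-1200, 810, -222)
w2·Kw2 = (-138)·(-1200) + 132·810 + 12·(-222) = 269856; w2·w2 = (-138)·(-138) + 132·132 + 12·12 = 36612
λ ≈ 269856/36612 = 7.3707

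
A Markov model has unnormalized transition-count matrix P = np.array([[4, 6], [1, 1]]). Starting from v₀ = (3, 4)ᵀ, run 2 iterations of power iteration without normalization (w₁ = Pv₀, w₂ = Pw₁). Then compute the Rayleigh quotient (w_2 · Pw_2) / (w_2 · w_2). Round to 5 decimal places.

w1 = Pv₀ = (4·3 + 6·4; 1·3 + 1·4) = (36, 7)
w2 = Pw1 = (4·36 + 6·7; 1·36 + 1·7) = (186, 43)
Pw2 = (1002, 229)
w2·Pw2 = 186·1002 + 43·229 = 196219; w2·w2 = 186·186 + 43·43 = 36445
λ ≈ 196219/36445 = 5.38398

λ ≈ 5.38398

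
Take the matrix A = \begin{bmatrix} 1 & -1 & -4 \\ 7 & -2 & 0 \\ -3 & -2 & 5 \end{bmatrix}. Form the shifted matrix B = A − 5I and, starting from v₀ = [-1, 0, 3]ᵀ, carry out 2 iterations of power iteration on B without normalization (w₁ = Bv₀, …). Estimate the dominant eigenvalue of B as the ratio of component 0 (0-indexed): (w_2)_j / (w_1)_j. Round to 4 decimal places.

B = A − 5I has rows (-4, -1, -4); (7, -7, 0); (-3, -2, 0)
w1 = Bv₀ = ((-4)·(-1) + (-1)·0 + (-4)·3; 7·(-1) + (-7)·0 + 0·3; (-3)·(-1) + (-2)·0 + 0·3) = (-8, -7, 3)
w2 = Bw1 = ((-4)·(-8) + (-1)·(-7) + (-4)·3; 7·(-8) + (-7)·(-7) + 0·3; (-3)·(-8) + (-2)·(-7) + 0·3) = (27, -7, 38)
Ratio: 27/-8 = -3.3750

-3.3750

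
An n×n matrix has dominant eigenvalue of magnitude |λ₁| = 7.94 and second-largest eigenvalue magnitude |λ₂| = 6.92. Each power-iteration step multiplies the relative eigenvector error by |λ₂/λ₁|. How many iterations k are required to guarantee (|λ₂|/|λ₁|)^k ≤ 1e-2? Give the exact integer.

|λ₂/λ₁| = 6.92/7.94 = 0.87154
Need k ≥ ln(1e-2) / ln(0.87154) = -4.6052 / -0.1375 ≈ 33.493
Smallest integer k satisfying the bound: 34

34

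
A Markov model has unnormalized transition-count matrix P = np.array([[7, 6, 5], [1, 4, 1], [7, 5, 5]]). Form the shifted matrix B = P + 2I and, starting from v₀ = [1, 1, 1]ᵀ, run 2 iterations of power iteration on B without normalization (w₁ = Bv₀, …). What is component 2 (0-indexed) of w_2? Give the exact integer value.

313

B = P + 2I has rows (9, 6, 5); (1, 6, 1); (7, 5, 7)
w1 = Bv₀ = (20, 8, 19)
w2 = Bw1 = (323, 87, 313)
Requested component of w2: 313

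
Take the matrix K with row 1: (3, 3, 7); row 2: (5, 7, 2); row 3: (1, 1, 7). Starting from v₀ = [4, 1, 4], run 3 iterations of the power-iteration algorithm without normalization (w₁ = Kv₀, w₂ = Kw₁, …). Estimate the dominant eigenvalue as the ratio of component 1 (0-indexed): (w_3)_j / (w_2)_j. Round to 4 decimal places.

w1 = Kv₀ = (3·4 + 3·1 + 7·4; 5·4 + 7·1 + 2·4; 1·4 + 1·1 + 7·4) = (43, 35, 33)
w2 = Kw1 = (3·43 + 3·35 + 7·33; 5·43 + 7·35 + 2·33; 1·43 + 1·35 + 7·33) = (465, 526, 309)
w3 = Kw2 = (5136, 6625, 3154)
Ratio at component: 6625 / 526 = 12.5951

12.5951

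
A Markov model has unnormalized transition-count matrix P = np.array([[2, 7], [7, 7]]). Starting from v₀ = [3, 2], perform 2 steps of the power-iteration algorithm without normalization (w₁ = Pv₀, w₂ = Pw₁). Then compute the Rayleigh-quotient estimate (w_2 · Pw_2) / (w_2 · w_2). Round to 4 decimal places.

w1 = Pv₀ = (2·3 + 7·2; 7·3 + 7·2) = (20, 35)
w2 = Pw1 = (2·20 + 7·35; 7·20 + 7·35) = (285, 385)
Pw2 = (3265, 4690)
w2·Pw2 = 285·3265 + 385·4690 = 2736175; w2·w2 = 285·285 + 385·385 = 229450
λ ≈ 2736175/229450 = 11.9249

11.9249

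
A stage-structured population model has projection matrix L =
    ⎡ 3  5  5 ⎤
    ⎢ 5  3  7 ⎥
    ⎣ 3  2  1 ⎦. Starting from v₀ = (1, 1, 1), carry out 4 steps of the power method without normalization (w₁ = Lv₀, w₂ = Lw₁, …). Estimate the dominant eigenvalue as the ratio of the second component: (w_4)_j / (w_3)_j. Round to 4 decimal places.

w1 = Lv₀ = (13, 15, 6)
w2 = Lw1 = (144, 152, 75)
w3 = Lw2 = (1567, 1701, 811)
w4 = Lw3 = (17261, 18615, 8914)
Ratio at component: 18615 / 1701 = 10.9436

10.9436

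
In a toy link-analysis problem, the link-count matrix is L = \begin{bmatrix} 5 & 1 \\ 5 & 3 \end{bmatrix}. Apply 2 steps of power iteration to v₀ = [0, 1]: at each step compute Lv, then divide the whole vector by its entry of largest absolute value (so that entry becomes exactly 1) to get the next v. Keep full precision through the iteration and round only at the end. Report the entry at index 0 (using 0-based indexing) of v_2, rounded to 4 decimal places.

0.5714

Lv0 = (1.00000, 3.00000); divide by 3.00000 → v1 = (0.33333, 1.00000)
Lv1 = (2.66667, 4.66667); divide by 4.66667 → v2 = (0.57143, 1.00000)
Requested entry of v2: 8/14 = 0.5714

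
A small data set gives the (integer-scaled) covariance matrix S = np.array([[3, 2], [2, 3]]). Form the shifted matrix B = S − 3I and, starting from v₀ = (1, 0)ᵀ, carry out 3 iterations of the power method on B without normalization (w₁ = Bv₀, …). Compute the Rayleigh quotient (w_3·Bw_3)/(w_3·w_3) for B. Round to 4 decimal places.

μ ≈ 0.0000

B = S − 3I has rows (0, 2); (2, 0)
w1 = Bv₀ = (0, 2)
w2 = Bw1 = (4, 0)
w3 = Bw2 = (0, 8)
Bw3 = (16, 0)
w3·Bw3 = 0; w3·w3 = 64; μ ≈ 0/64 = 0.0000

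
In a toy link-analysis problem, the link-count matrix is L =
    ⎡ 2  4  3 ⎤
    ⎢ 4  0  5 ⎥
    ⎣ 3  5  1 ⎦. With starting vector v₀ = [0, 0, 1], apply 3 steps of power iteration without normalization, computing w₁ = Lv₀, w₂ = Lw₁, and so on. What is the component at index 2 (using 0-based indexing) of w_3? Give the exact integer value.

w1 = Lv₀ = (2·0 + 4·0 + 3·1; 4·0 + 0·0 + 5·1; 3·0 + 5·0 + 1·1) = (3, 5, 1)
w2 = Lw1 = (2·3 + 4·5 + 3·1; 4·3 + 0·5 + 5·1; 3·3 + 5·5 + 1·1) = (29, 17, 35)
w3 = Lw2 = (231, 291, 207)
The requested component of w3 is 207.

207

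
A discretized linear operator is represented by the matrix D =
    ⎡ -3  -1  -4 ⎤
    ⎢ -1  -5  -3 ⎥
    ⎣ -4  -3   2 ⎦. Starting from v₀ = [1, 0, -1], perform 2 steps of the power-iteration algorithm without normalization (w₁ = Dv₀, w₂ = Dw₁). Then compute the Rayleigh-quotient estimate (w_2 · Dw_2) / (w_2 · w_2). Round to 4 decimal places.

w1 = Dv₀ = (1, 2, -6)
w2 = Dw1 = (19, 7, -22)
Dw2 = (24, 12, -141)
w2·Dw2 = 19·24 + 7·12 + (-22)·(-141) = 3642; w2·w2 = 19·19 + 7·7 + (-22)·(-22) = 894
λ ≈ 3642/894 = 4.0738

λ ≈ 4.0738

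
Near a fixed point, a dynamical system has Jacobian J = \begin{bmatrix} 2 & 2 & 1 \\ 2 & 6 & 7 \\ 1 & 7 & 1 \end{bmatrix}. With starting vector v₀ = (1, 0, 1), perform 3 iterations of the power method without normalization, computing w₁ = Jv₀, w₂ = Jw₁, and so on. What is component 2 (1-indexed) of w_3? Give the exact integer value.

w1 = Jv₀ = (3, 9, 2)
w2 = Jw1 = (26, 74, 68)
w3 = Jw2 = (268, 972, 612)
The requested component of w3 is 972.

972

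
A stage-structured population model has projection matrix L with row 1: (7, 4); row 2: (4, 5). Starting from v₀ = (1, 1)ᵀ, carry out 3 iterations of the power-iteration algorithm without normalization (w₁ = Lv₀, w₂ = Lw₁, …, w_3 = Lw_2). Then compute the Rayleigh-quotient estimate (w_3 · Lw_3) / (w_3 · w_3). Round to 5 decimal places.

w1 = Lv₀ = (7·1 + 4·1; 4·1 + 5·1) = (11, 9)
w2 = Lw1 = (7·11 + 4·9; 4·11 + 5·9) = (113, 89)
w3 = Lw2 = (1147, 897)
Lw3 = (11617, 9073)
w3·Lw3 = 1147·11617 + 897·9073 = 21463180; w3·w3 = 1147·1147 + 897·897 = 2120218
λ ≈ 21463180/2120218 = 10.12310

λ ≈ 10.12310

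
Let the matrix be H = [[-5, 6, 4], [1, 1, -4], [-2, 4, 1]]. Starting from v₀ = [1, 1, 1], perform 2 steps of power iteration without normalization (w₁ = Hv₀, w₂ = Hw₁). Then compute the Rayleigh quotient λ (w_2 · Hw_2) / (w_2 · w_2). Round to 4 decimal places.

w1 = Hv₀ = (5, -2, 3)
w2 = Hw1 = (-25, -9, -15)
Hw2 = (11, 26, -1)
w2·Hw2 = (-25)·11 + (-9)·26 + (-15)·(-1) = -494; w2·w2 = (-25)·(-25) + (-9)·(-9) + (-15)·(-15) = 931
λ ≈ -494/931 = -0.5306

-0.5306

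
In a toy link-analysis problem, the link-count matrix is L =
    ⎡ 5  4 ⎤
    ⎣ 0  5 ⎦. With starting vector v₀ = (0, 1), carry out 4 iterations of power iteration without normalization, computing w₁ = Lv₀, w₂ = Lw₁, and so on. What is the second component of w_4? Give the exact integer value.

w1 = Lv₀ = (5·0 + 4·1; 0·0 + 5·1) = (4, 5)
w2 = Lw1 = (5·4 + 4·5; 0·4 + 5·5) = (40, 25)
w3 = Lw2 = (300, 125)
w4 = Lw3 = (2000, 625)
The requested component of w4 is 625.

625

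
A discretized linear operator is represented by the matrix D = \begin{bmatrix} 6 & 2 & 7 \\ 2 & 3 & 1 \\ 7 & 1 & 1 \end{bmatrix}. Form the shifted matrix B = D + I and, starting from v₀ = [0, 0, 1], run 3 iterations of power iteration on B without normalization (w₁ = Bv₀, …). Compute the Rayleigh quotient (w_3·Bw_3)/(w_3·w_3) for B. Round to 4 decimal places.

B = D + I has rows (7, 2, 7); (2, 4, 1); (7, 1, 2)
w1 = Bv₀ = (7·0 + 2·0 + 7·1; 2·0 + 4·0 + 1·1; 7·0 + 1·0 + 2·1) = (7, 1, 2)
w2 = Bw1 = (7·7 + 2·1 + 7·2; 2·7 + 4·1 + 1·2; 7·7 + 1·1 + 2·2) = (65, 20, 54)
w3 = Bw2 = (873, 264, 583)
Bw3 = (10720, 3385, 7541)
w3·Bw3 = 14648603; w3·w3 = 1171714; μ ≈ 14648603/1171714 = 12.5019

12.5019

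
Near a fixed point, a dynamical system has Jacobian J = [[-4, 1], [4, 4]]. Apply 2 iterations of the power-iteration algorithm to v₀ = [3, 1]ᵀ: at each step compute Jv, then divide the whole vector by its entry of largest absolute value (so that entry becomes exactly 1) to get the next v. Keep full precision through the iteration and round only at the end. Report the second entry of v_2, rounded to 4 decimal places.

Jv0 = (-11.00000, 16.00000); divide by 16.00000 → v1 = (-0.68750, 1.00000)
Jv1 = (3.75000, 1.25000); divide by 3.75000 → v2 = (1.00000, 0.33333)
Requested entry of v2: 20/60 = 0.3333

0.3333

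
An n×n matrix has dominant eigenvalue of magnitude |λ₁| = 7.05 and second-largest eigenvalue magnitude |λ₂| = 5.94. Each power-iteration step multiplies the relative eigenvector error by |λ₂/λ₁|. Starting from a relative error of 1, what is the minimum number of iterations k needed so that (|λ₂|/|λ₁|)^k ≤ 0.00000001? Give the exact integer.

108

|λ₂/λ₁| = 5.94/7.05 = 0.84255
Need k ≥ ln(0.00000001) / ln(0.84255) = -18.4207 / -0.1713 ≈ 107.523
Smallest integer k satisfying the bound: 108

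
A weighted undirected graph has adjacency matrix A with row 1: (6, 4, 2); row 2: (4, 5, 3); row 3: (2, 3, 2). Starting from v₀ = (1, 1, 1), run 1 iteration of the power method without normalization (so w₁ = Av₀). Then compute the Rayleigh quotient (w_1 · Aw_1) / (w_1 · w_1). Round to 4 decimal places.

w1 = Av₀ = (6·1 + 4·1 + 2·1; 4·1 + 5·1 + 3·1; 2·1 + 3·1 + 2·1) = (12, 12, 7)
Aw1 = (134, 129, 74)
w1·Aw1 = 12·134 + 12·129 + 7·74 = 3674; w1·w1 = 12·12 + 12·12 + 7·7 = 337
λ ≈ 3674/337 = 10.9021

10.9021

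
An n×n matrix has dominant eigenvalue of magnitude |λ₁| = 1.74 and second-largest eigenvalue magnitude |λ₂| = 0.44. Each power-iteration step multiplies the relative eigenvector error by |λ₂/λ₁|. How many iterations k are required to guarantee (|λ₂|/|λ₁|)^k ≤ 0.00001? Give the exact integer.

9

|λ₂/λ₁| = 0.44/1.74 = 0.25287
Need k ≥ ln(0.00001) / ln(0.25287) = -11.5129 / -1.3749 ≈ 8.374
Smallest integer k satisfying the bound: 9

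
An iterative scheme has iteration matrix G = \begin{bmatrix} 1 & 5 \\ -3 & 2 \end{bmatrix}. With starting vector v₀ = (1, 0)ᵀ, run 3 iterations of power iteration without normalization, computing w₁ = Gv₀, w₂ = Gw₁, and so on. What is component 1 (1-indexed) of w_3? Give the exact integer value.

-59

w1 = Gv₀ = (1·1 + 5·0; (-3)·1 + 2·0) = (1, -3)
w2 = Gw1 = (1·1 + 5·(-3); (-3)·1 + 2·(-3)) = (-14, -9)
w3 = Gw2 = (-59, 24)
The requested component of w3 is -59.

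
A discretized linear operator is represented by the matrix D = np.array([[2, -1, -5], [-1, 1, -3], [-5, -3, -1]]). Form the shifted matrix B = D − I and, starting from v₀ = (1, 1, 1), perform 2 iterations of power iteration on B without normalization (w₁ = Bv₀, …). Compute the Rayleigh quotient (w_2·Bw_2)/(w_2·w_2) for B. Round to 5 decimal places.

B = D − I has rows (1, -1, -5); (-1, 0, -3); (-5, -3, -2)
w1 = Bv₀ = (1·1 + (-1)·1 + (-5)·1; (-1)·1 + 0·1 + (-3)·1; (-5)·1 + (-3)·1 + (-2)·1) = (-5, -4, -10)
w2 = Bw1 = (1·(-5) + (-1)·(-4) + (-5)·(-10); (-1)·(-5) + 0·(-4) + (-3)·(-10); (-5)·(-5) + (-3)·(-4) + (-2)·(-10)) = (49, 35, 57)
Bw2 = (-271, -220, -464)
w2·Bw2 = -47427; w2·w2 = 6875; μ ≈ -47427/6875 = -6.89847

μ ≈ -6.89847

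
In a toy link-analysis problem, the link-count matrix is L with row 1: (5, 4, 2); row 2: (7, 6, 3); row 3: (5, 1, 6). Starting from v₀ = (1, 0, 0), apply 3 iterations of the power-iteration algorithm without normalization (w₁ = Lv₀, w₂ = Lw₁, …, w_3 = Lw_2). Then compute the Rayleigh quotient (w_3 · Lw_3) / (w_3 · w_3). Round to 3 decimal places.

w1 = Lv₀ = (5, 7, 5)
w2 = Lw1 = (63, 92, 62)
w3 = Lw2 = (807, 1179, 779)
Lw3 = (10309, 15060, 9888)
w3·Lw3 = 807·10309 + 1179·15060 + 779·9888 = 33777855; w3·w3 = 807·807 + 1179·1179 + 779·779 = 2648131
λ ≈ 33777855/2648131 = 12.755

12.755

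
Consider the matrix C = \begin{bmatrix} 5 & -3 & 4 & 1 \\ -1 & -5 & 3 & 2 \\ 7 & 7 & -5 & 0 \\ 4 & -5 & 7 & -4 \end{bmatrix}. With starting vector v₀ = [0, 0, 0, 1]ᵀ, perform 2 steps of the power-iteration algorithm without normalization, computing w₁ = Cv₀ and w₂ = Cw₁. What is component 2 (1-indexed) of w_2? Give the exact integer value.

-19

w1 = Cv₀ = (5·0 + (-3)·0 + 4·0 + 1·1; (-1)·0 + (-5)·0 + 3·0 + 2·1; 7·0 + 7·0 + (-5)·0 + 0·1; 4·0 + (-5)·0 + 7·0 + (-4)·1) = (1, 2, 0, -4)
w2 = Cw1 = (5·1 + (-3)·2 + 4·0 + 1·(-4); (-1)·1 + (-5)·2 + 3·0 + 2·(-4); 7·1 + 7·2 + (-5)·0 + 0·(-4); 4·1 + (-5)·2 + 7·0 + (-4)·(-4)) = (-5, -19, 21, 10)
The requested component of w2 is -19.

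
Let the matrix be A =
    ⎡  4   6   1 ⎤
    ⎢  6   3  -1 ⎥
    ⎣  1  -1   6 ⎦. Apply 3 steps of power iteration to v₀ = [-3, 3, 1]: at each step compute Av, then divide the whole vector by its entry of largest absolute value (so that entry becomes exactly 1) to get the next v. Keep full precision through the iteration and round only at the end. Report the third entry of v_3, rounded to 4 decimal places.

Av0 = (7.00000, -10.00000, 0.00000); divide by -10.00000 → v1 = (-0.70000, 1.00000, 0.00000)
Av1 = (3.20000, -1.20000, -1.70000); divide by 3.20000 → v2 = (1.00000, -0.37500, -0.53125)
Av2 = (1.21875, 5.40625, -1.81250); divide by 5.40625 → v3 = (0.22543, 1.00000, -0.33526)
Requested entry of v3: 58/-173 = -0.3353

-0.3353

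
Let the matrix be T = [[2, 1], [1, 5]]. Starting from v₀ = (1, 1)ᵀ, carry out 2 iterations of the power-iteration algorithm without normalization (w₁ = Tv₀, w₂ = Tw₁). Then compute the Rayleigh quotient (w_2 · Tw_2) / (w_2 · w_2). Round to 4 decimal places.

w1 = Tv₀ = (2·1 + 1·1; 1·1 + 5·1) = (3, 6)
w2 = Tw1 = (2·3 + 1·6; 1·3 + 5·6) = (12, 33)
Tw2 = (57, 177)
w2·Tw2 = 12·57 + 33·177 = 6525; w2·w2 = 12·12 + 33·33 = 1233
λ ≈ 6525/1233 = 5.2920

λ ≈ 5.2920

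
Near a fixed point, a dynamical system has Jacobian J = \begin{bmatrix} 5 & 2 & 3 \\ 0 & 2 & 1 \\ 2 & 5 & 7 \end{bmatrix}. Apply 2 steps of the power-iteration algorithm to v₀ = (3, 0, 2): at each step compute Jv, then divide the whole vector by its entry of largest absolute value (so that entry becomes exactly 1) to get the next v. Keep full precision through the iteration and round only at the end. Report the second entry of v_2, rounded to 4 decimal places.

0.1250

Jv0 = (21.00000, 2.00000, 20.00000); divide by 21.00000 → v1 = (1.00000, 0.09524, 0.95238)
Jv1 = (8.04762, 1.14286, 9.14286); divide by 9.14286 → v2 = (0.88021, 0.12500, 1.00000)
Requested entry of v2: 24/192 = 0.1250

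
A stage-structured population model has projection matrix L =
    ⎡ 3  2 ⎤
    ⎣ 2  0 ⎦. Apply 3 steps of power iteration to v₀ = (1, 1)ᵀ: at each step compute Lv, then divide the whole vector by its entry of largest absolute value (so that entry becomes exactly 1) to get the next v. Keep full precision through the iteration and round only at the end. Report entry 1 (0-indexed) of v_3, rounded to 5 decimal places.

0.49351

Lv0 = (5.000000, 2.000000); divide by 5.000000 → v1 = (1.000000, 0.400000)
Lv1 = (3.800000, 2.000000); divide by 3.800000 → v2 = (1.000000, 0.526316)
Lv2 = (4.052632, 2.000000); divide by 4.052632 → v3 = (1.000000, 0.493506)
Requested entry of v3: 38/77 = 0.49351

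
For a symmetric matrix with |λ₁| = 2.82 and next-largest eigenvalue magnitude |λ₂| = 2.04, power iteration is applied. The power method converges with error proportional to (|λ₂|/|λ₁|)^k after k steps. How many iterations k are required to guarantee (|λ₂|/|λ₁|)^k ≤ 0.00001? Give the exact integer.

|λ₂/λ₁| = 2.04/2.82 = 0.72340
Need k ≥ ln(0.00001) / ln(0.72340) = -11.5129 / -0.3238 ≈ 35.557
Smallest integer k satisfying the bound: 36

36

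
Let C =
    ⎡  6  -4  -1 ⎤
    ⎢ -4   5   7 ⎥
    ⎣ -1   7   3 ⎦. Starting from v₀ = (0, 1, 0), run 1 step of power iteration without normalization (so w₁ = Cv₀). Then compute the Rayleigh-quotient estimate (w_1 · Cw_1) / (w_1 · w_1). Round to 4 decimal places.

w1 = Cv₀ = (-4, 5, 7)
Cw1 = (-51, 90, 60)
w1·Cw1 = (-4)·(-51) + 5·90 + 7·60 = 1074; w1·w1 = (-4)·(-4) + 5·5 + 7·7 = 90
λ ≈ 1074/90 = 11.9333

λ ≈ 11.9333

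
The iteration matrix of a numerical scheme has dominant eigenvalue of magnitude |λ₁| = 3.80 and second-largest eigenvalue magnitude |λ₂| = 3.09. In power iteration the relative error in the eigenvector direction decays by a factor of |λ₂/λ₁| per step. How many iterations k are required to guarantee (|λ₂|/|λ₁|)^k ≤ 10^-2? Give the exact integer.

|λ₂/λ₁| = 3.09/3.80 = 0.81316
Need k ≥ ln(10^-2) / ln(0.81316) = -4.6052 / -0.2068 ≈ 22.265
Smallest integer k satisfying the bound: 23

23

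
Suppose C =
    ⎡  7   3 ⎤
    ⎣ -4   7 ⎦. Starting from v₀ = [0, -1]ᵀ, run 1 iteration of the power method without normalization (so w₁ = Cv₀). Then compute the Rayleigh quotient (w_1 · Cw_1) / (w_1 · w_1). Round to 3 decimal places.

λ ≈ 6.638

w1 = Cv₀ = (7·0 + 3·(-1); (-4)·0 + 7·(-1)) = (-3, -7)
Cw1 = (-42, -37)
w1·Cw1 = (-3)·(-42) + (-7)·(-37) = 385; w1·w1 = (-3)·(-3) + (-7)·(-7) = 58
λ ≈ 385/58 = 6.638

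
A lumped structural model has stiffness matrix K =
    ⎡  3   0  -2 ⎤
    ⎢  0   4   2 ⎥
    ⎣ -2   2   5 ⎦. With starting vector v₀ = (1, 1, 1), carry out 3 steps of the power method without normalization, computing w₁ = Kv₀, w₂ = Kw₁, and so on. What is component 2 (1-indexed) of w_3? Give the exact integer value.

w1 = Kv₀ = (3·1 + 0·1 + (-2)·1; 0·1 + 4·1 + 2·1; (-2)·1 + 2·1 + 5·1) = (1, 6, 5)
w2 = Kw1 = (3·1 + 0·6 + (-2)·5; 0·1 + 4·6 + 2·5; (-2)·1 + 2·6 + 5·5) = (-7, 34, 35)
w3 = Kw2 = (-91, 206, 257)
The requested component of w3 is 206.

206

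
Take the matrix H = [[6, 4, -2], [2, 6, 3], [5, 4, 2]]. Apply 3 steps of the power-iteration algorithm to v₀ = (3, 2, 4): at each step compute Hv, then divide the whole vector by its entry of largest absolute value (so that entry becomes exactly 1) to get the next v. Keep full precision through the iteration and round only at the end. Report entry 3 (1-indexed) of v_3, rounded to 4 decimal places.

Hv0 = (18.00000, 30.00000, 31.00000); divide by 31.00000 → v1 = (0.58065, 0.96774, 1.00000)
Hv1 = (5.35484, 9.96774, 8.77419); divide by 9.96774 → v2 = (0.53722, 1.00000, 0.88026)
Hv2 = (5.46278, 9.71521, 8.44660); divide by 9.71521 → v3 = (0.56229, 1.00000, 0.86942)
Requested entry of v3: 2610/3002 = 0.8694

0.8694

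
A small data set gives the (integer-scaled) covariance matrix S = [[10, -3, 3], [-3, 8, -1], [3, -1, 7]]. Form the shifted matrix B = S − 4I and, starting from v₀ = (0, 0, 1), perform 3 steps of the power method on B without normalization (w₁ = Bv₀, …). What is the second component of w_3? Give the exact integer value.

-173

B = S − 4I has rows (6, -3, 3); (-3, 4, -1); (3, -1, 3)
w1 = Bv₀ = (3, -1, 3)
w2 = Bw1 = (30, -16, 19)
w3 = Bw2 = (285, -173, 163)
Requested component of w3: -173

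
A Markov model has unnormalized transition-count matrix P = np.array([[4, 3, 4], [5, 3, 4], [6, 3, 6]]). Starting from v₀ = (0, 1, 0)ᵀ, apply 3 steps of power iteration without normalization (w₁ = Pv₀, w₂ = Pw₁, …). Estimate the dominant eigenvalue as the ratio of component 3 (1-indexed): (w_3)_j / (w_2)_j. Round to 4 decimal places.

λ ≈ 12.8000

w1 = Pv₀ = (3, 3, 3)
w2 = Pw1 = (33, 36, 45)
w3 = Pw2 = (420, 453, 576)
Ratio at component: 576 / 45 = 12.8000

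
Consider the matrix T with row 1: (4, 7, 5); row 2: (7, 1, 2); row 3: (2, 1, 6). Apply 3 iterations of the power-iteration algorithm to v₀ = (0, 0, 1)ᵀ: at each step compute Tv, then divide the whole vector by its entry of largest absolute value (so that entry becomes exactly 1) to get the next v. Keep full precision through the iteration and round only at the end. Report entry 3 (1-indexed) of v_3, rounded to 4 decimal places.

0.5542

Tv0 = (5.00000, 2.00000, 6.00000); divide by 6.00000 → v1 = (0.83333, 0.33333, 1.00000)
Tv1 = (10.66667, 8.16667, 8.00000); divide by 10.66667 → v2 = (1.00000, 0.76563, 0.75000)
Tv2 = (13.10938, 9.26563, 7.26563); divide by 13.10938 → v3 = (1.00000, 0.70679, 0.55423)
Requested entry of v3: 465/839 = 0.5542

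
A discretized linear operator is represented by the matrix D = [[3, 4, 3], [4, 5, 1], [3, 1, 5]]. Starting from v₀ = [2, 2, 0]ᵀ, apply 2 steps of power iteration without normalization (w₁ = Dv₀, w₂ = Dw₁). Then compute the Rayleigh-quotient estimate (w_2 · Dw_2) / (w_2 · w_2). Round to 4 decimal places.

9.6537

w1 = Dv₀ = (14, 18, 8)
w2 = Dw1 = (138, 154, 100)
Dw2 = (1330, 1422, 1068)
w2·Dw2 = 138·1330 + 154·1422 + 100·1068 = 509328; w2·w2 = 138·138 + 154·154 + 100·100 = 52760
λ ≈ 509328/52760 = 9.6537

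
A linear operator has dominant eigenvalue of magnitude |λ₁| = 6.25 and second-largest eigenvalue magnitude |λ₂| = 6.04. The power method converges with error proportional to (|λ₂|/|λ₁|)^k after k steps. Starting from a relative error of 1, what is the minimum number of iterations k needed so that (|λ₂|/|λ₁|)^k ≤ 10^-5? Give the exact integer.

|λ₂/λ₁| = 6.04/6.25 = 0.96640
Need k ≥ ln(10^-5) / ln(0.96640) = -11.5129 / -0.0342 ≈ 336.857
Smallest integer k satisfying the bound: 337

337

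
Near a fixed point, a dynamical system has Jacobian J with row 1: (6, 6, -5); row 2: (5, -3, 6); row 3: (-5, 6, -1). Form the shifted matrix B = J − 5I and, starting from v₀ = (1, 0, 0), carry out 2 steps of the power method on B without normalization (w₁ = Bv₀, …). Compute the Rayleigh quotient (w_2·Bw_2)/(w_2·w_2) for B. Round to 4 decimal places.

B = J − 5I has rows (1, 6, -5); (5, -8, 6); (-5, 6, -6)
w1 = Bv₀ = (1, 5, -5)
w2 = Bw1 = (56, -65, 55)
Bw2 = (-609, 1130, -1000)
w2·Bw2 = -162554; w2·w2 = 10386; μ ≈ -162554/10386 = -15.6513

-15.6513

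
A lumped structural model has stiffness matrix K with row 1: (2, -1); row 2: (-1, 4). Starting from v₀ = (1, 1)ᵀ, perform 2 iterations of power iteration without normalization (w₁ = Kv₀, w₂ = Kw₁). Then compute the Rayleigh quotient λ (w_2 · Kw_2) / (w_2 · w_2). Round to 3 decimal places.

w1 = Kv₀ = (1, 3)
w2 = Kw1 = (-1, 11)
Kw2 = (-13, 45)
w2·Kw2 = (-1)·(-13) + 11·45 = 508; w2·w2 = (-1)·(-1) + 11·11 = 122
λ ≈ 508/122 = 4.164

λ ≈ 4.164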